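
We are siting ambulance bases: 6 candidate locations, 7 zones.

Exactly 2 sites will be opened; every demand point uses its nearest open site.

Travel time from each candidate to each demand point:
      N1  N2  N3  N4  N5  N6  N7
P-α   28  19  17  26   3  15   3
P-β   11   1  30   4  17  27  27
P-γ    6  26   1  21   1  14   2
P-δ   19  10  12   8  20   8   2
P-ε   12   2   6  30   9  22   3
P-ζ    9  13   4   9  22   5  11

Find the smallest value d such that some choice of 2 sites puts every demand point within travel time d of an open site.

Open {P-ε, P-ζ}.
  Farthest demand point is N1 at travel time 9 (to P-ζ); all others are ≤ 9.
With {P-γ, P-δ} the worst case is 10.
With {P-δ, P-ε} the worst case is 12.
No size-2 selection achieves below 9.

9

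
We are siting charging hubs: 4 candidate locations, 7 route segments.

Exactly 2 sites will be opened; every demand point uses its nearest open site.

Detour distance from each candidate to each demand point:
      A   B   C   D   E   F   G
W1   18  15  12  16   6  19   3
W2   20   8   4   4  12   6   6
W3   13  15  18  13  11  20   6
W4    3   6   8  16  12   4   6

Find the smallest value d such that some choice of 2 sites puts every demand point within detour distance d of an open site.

Open {W2, W4}.
  Farthest demand point is E at detour distance 12 (to W2); all others are ≤ 12.
With {W2, W3} the worst case is 13.
With {W3, W4} the worst case is 13.
No size-2 selection achieves below 12.

12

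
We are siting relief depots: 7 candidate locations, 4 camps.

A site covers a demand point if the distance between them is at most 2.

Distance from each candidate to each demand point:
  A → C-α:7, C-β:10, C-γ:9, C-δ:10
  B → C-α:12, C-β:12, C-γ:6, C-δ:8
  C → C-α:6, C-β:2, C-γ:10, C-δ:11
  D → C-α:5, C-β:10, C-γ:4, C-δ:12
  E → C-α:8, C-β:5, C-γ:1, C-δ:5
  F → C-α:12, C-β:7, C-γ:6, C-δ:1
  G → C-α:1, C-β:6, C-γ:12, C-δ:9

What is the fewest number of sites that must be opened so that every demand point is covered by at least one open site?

4

Coverage sets (demand points within 2 of each site):
  A: {}
  B: {}
  C: {C-β}
  D: {}
  E: {C-γ}
  F: {C-δ}
  G: {C-α}
No 3 sites suffice: every size-3 union leaves at least one demand point uncovered.
But {C, E, F, G} covers everything, so the minimum is 4.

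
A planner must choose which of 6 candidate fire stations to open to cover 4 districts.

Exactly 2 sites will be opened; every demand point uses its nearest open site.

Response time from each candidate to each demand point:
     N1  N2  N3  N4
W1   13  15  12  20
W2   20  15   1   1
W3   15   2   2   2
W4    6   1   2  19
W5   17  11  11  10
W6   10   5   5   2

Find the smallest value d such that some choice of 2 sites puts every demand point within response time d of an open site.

Open {W2, W4}.
  Farthest demand point is N1 at response time 6 (to W4); all others are ≤ 6.
With {W3, W4} the worst case is 6.
With {W4, W6} the worst case is 6.
No size-2 selection achieves below 6.

6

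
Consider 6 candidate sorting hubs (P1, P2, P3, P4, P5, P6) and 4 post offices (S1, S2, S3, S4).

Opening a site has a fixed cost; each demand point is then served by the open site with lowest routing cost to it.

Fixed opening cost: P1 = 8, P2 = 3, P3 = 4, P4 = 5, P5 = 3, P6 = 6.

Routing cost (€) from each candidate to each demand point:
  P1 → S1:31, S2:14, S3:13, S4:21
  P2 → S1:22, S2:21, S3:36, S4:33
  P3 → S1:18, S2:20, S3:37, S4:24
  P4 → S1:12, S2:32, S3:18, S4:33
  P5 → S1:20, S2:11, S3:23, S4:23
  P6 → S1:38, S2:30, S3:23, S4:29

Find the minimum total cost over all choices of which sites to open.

Open {P4, P5}: assign each demand point to its cheapest open site.
  S1→P4 12, S2→P5 11, S3→P4 18, S4→P5 23
  routing cost 64, fixed 8 → total 72.
Compare {P1, P4}: routing cost 60 + fixed 13 = 73.
Compare {P1, P4, P5}: routing cost 57 + fixed 16 = 73.
Compare {P2, P4, P5}: routing cost 64 + fixed 11 = 75.
All other subsets cost ≥ 73. Minimum total cost: 72.

72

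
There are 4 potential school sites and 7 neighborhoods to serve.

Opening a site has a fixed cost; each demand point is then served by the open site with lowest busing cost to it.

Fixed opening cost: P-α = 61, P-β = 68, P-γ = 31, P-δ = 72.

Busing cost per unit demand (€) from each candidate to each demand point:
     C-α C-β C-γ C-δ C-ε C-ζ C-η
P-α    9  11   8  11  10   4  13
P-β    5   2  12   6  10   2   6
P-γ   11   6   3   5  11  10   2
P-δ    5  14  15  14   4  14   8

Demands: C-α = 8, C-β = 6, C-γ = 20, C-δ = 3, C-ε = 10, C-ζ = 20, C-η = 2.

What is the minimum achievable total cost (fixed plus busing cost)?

Open {P-β, P-γ}: assign each demand point to its cheapest open site.
  C-α→P-β 8×5=40, C-β→P-β 6×2=12, C-γ→P-γ 20×3=60, C-δ→P-γ 3×5=15, C-ε→P-β 10×10=100, C-ζ→P-β 20×2=40, C-η→P-γ 2×2=4
  busing cost 271, fixed 99 → total 370.
Compare {P-β, P-γ, P-δ}: busing cost 211 + fixed 171 = 382.
Compare {P-α, P-β, P-γ}: busing cost 271 + fixed 160 = 431.
Compare {P-α, P-γ, P-δ}: busing cost 275 + fixed 164 = 439.
All other subsets cost ≥ 382. Minimum total cost: 370.

370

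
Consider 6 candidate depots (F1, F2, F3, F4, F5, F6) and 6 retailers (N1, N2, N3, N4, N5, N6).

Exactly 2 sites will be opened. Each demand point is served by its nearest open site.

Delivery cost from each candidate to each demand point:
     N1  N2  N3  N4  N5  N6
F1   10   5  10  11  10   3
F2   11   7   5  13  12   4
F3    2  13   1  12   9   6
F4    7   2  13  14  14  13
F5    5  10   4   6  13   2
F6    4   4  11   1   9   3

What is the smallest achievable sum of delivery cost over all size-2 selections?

Open {F3, F6}.
  N1→F3 2, N2→F6 4, N3→F3 1, N4→F6 1, N5→F3 9, N6→F6 3  ⇒ total 20.
Compare {F5, F6}: total 24.
Compare {F2, F6}: total 26.
No size-2 selection does better; minimum is 20.

20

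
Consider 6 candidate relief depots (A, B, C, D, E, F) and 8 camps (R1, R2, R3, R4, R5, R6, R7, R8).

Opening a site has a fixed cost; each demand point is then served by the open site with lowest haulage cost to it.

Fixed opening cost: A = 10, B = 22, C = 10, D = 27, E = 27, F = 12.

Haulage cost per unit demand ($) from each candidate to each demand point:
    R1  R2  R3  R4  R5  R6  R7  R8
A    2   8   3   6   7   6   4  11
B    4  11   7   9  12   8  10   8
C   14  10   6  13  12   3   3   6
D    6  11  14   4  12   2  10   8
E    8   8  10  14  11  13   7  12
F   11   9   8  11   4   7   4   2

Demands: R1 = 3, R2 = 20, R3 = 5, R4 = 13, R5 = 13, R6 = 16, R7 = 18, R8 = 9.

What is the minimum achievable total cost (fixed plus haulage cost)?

Open {A, C, D, F}: assign each demand point to its cheapest open site.
  R1→A 3×2=6, R2→A 20×8=160, R3→A 5×3=15, R4→D 13×4=52, R5→F 13×4=52, R6→D 16×2=32, R7→C 18×3=54, R8→F 9×2=18
  haulage cost 389, fixed 59 → total 448.
Compare {A, D, F}: haulage cost 407 + fixed 49 = 456.
Compare {A, C, F}: haulage cost 431 + fixed 32 = 463.
Compare {A, B, C, D, F}: haulage cost 389 + fixed 81 = 470.
All other subsets cost ≥ 456. Minimum total cost: 448.

448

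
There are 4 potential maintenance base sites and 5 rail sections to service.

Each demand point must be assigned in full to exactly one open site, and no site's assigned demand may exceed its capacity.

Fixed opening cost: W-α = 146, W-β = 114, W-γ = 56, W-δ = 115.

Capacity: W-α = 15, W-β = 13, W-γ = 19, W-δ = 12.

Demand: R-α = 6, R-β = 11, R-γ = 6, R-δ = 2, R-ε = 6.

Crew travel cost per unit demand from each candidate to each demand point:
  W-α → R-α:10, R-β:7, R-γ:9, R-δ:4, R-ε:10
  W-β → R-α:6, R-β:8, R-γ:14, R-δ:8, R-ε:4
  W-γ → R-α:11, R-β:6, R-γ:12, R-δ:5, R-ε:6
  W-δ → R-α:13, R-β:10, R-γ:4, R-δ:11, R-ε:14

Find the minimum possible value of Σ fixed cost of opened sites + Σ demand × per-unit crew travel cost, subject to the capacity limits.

Open {W-β, W-γ}; cheapest assignment that respects the capacities:
  W-β (cap 13, load 12): R-α, R-ε — cost 6×6 + 6×4 = 60
  W-γ (cap 19, load 19): R-β, R-γ, R-δ — cost 11×6 + 6×12 + 2×5 = 148
  Shipping 208, fixed 170 → total 378.
  Any other capacity-feasible assignment to {W-β, W-γ} ships for at least 208.
Compare {W-γ, W-δ}: its best feasible assignment gives total 385.
Compare {W-α, W-γ}: its best feasible assignment gives total 426.
Every other set of open sites that can feasibly serve all demand totals ≥ 385 even under its best assignment. Minimum: 378.

378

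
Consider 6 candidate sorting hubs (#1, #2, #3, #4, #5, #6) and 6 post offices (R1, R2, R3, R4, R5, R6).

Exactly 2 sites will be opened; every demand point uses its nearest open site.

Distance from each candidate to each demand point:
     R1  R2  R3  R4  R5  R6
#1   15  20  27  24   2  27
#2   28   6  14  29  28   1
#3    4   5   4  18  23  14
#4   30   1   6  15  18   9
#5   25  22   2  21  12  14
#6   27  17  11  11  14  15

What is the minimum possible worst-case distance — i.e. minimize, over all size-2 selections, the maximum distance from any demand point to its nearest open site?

14

Open {#3, #6}.
  Farthest demand point is R5 at distance 14 (to #6); all others are ≤ 14.
With {#1, #4} the worst case is 15.
With {#1, #6} the worst case is 17.
No size-2 selection achieves below 14.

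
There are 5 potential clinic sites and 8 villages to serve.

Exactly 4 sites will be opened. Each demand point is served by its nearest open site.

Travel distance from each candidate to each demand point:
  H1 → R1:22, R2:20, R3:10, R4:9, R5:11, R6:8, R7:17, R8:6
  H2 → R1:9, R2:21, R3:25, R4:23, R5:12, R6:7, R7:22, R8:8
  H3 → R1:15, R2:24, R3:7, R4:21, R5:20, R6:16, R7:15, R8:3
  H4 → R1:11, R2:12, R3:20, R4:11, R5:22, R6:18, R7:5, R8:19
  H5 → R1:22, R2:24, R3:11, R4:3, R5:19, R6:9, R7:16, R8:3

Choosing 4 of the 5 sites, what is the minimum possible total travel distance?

58

Open {H2, H3, H4, H5}.
  R1→H2 9, R2→H4 12, R3→H3 7, R4→H5 3, R5→H2 12, R6→H2 7, R7→H4 5, R8→H3 3  ⇒ total 58.
Compare {H1, H2, H4, H5}: total 60.
Compare {H1, H3, H4, H5}: total 60.
No size-4 selection does better; minimum is 58.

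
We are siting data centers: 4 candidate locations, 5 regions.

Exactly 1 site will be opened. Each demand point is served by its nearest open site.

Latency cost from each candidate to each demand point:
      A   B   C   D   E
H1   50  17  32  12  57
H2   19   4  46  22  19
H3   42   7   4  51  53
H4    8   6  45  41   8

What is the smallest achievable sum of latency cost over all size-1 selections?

Open {H4}.
  A→H4 8, B→H4 6, C→H4 45, D→H4 41, E→H4 8  ⇒ total 108.
Compare {H2}: total 110.
Compare {H3}: total 157.
No size-1 selection does better; minimum is 108.

108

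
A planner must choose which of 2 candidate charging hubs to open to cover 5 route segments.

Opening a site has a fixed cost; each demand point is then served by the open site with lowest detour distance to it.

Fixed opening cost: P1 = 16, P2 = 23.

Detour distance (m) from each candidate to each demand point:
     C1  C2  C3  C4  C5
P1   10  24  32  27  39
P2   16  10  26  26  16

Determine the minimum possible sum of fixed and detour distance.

117

Open {P2}: assign each demand point to its cheapest open site.
  C1→P2 16, C2→P2 10, C3→P2 26, C4→P2 26, C5→P2 16
  detour distance 94, fixed 23 → total 117.
Compare {P1, P2}: detour distance 88 + fixed 39 = 127.
Compare {P1}: detour distance 132 + fixed 16 = 148.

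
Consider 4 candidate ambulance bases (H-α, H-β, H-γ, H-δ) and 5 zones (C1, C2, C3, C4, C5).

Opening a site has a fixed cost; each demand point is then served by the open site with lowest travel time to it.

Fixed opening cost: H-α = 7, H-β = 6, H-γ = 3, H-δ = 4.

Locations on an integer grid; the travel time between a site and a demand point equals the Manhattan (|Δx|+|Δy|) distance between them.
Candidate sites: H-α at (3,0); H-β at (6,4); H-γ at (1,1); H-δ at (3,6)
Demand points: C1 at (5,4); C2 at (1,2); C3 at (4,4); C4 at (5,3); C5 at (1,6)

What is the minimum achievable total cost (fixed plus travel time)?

Open {H-β, H-γ}: assign each demand point to its cheapest open site.
  C1→H-β 1, C2→H-γ 1, C3→H-β 2, C4→H-β 2, C5→H-γ 5
  travel time 11, fixed 9 → total 20.
Compare {H-β, H-γ, H-δ}: travel time 8 + fixed 13 = 21.
Compare {H-γ, H-δ}: travel time 15 + fixed 7 = 22.
Compare {H-β, H-δ}: travel time 13 + fixed 10 = 23.
All other subsets cost ≥ 21. Minimum total cost: 20.

20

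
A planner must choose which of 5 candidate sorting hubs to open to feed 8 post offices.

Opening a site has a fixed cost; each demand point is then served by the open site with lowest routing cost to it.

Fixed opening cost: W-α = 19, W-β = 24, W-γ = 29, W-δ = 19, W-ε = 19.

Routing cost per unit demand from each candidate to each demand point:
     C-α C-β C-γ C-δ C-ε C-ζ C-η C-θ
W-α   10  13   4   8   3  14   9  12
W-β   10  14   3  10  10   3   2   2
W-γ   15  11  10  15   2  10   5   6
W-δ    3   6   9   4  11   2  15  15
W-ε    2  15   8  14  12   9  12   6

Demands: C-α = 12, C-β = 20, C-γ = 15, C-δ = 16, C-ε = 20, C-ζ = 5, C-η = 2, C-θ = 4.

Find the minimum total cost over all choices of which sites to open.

399

Open {W-β, W-γ, W-δ}: assign each demand point to its cheapest open site.
  C-α→W-δ 12×3=36, C-β→W-δ 20×6=120, C-γ→W-β 15×3=45, C-δ→W-δ 16×4=64, C-ε→W-γ 20×2=40, C-ζ→W-δ 5×2=10, C-η→W-β 2×2=4, C-θ→W-β 4×2=8
  routing cost 327, fixed 72 → total 399.
Compare {W-β, W-γ, W-δ, W-ε}: routing cost 315 + fixed 91 = 406.
Compare {W-α, W-β, W-δ}: routing cost 347 + fixed 62 = 409.
Compare {W-α, W-β, W-δ, W-ε}: routing cost 335 + fixed 81 = 416.
All other subsets cost ≥ 406. Minimum total cost: 399.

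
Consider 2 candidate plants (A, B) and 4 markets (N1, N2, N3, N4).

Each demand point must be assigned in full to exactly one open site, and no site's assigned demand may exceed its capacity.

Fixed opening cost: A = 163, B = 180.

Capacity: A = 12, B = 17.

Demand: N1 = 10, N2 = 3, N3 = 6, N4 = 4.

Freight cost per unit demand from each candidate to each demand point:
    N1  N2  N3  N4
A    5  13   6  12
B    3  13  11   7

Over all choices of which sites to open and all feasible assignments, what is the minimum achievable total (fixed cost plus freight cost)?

476

Open {A, B}; cheapest assignment that respects the capacities:
  A (cap 12, load 9): N2, N3 — cost 3×13 + 6×6 = 75
  B (cap 17, load 14): N1, N4 — cost 10×3 + 4×7 = 58
  Shipping 133, fixed 343 → total 476.
  Any other capacity-feasible assignment to {A, B} ships for at least 133.
Total demand is 23 and no other set of sites has combined capacity ≥ 23, so {A, B} is the only feasible choice of open sites. Minimum: 476.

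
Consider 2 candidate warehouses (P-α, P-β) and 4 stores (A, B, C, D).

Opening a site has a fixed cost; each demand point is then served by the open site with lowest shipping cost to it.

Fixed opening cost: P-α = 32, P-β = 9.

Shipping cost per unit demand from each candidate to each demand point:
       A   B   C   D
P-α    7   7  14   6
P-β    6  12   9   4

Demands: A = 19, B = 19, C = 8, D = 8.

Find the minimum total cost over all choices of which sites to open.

392

Open {P-α, P-β}: assign each demand point to its cheapest open site.
  A→P-β 19×6=114, B→P-α 19×7=133, C→P-β 8×9=72, D→P-β 8×4=32
  shipping cost 351, fixed 41 → total 392.
Compare {P-β}: shipping cost 446 + fixed 9 = 455.
Compare {P-α}: shipping cost 426 + fixed 32 = 458.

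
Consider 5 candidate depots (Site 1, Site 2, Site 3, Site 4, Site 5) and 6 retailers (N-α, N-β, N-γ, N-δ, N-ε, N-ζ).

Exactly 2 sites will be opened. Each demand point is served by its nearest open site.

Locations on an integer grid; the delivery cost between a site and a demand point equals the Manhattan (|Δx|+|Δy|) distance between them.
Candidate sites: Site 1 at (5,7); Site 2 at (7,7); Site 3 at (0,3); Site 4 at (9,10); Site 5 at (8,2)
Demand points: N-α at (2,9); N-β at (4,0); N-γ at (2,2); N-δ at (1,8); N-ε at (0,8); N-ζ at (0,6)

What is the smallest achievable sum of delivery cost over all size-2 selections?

28

Open {Site 1, Site 3}.
  N-α→Site 1 5, N-β→Site 3 7, N-γ→Site 3 3, N-δ→Site 1 5, N-ε→Site 3 5, N-ζ→Site 3 3  ⇒ total 28.
Compare {Site 2, Site 3}: total 31.
Compare {Site 3, Site 5}: total 31.
No size-2 selection does better; minimum is 28.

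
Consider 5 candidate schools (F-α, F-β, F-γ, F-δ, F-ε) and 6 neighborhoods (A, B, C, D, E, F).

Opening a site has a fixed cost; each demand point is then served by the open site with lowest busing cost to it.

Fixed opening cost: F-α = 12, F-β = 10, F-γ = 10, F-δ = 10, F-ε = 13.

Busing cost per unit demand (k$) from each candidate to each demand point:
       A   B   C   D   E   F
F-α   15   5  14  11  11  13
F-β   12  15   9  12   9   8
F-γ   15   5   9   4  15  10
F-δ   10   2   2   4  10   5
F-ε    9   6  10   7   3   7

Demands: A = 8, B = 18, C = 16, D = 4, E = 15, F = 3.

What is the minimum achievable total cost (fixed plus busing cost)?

239

Open {F-δ, F-ε}: assign each demand point to its cheapest open site.
  A→F-ε 8×9=72, B→F-δ 18×2=36, C→F-δ 16×2=32, D→F-δ 4×4=16, E→F-ε 15×3=45, F→F-δ 3×5=15
  busing cost 216, fixed 23 → total 239.
Compare {F-β, F-δ, F-ε}: busing cost 216 + fixed 33 = 249.
Compare {F-γ, F-δ, F-ε}: busing cost 216 + fixed 33 = 249.
Compare {F-α, F-δ, F-ε}: busing cost 216 + fixed 35 = 251.
All other subsets cost ≥ 249. Minimum total cost: 239.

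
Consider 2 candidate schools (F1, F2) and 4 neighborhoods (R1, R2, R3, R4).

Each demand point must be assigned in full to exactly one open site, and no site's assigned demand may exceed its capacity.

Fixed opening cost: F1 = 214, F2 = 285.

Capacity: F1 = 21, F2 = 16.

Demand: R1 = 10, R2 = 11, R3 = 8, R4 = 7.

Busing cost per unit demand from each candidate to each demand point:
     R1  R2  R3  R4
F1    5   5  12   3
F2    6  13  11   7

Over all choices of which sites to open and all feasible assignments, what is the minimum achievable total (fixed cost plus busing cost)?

741

Open {F1, F2}; cheapest assignment that respects the capacities:
  F1 (cap 21, load 21): R1, R2 — cost 10×5 + 11×5 = 105
  F2 (cap 16, load 15): R3, R4 — cost 8×11 + 7×7 = 137
  Shipping 242, fixed 499 → total 741.
  Any other capacity-feasible assignment to {F1, F2} ships for at least 242.
Total demand is 36 and no other set of sites has combined capacity ≥ 36, so {F1, F2} is the only feasible choice of open sites. Minimum: 741.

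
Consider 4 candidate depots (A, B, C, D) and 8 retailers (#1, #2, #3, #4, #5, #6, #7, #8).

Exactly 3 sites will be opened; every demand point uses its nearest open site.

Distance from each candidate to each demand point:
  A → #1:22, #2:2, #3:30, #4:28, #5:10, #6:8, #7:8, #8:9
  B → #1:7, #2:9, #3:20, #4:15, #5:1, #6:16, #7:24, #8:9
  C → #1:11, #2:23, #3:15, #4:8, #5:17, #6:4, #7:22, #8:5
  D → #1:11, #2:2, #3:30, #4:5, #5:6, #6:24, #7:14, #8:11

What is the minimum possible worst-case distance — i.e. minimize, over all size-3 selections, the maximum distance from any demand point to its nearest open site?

Open {A, B, C}.
  Farthest demand point is #3 at distance 15 (to C); all others are ≤ 15.
With {A, C, D} the worst case is 15.
With {B, C, D} the worst case is 15.
No size-3 selection achieves below 15.

15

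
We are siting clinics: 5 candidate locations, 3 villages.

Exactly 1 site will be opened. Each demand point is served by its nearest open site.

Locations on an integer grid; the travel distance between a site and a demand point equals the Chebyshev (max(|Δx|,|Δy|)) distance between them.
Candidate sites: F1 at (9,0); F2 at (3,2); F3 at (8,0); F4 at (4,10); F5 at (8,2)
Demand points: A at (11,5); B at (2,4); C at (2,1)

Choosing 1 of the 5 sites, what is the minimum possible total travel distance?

Open {F2}.
  A→F2 8, B→F2 2, C→F2 1  ⇒ total 11.
Compare {F5}: total 15.
Compare {F3}: total 17.
No size-1 selection does better; minimum is 11.

11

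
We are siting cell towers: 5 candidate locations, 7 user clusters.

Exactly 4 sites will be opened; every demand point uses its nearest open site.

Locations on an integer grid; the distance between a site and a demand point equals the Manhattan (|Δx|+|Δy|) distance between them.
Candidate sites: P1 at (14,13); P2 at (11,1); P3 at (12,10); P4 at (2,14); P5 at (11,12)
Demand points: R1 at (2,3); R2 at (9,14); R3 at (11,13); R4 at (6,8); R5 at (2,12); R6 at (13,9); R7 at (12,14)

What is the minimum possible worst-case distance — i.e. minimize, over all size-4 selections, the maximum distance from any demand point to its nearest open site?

Open {P1, P2, P3, P4}.
  Farthest demand point is R1 at distance 11 (to P2); all others are ≤ 11.
With {P1, P2, P3, P5} the worst case is 11.
With {P1, P2, P4, P5} the worst case is 11.
No size-4 selection achieves below 11.

11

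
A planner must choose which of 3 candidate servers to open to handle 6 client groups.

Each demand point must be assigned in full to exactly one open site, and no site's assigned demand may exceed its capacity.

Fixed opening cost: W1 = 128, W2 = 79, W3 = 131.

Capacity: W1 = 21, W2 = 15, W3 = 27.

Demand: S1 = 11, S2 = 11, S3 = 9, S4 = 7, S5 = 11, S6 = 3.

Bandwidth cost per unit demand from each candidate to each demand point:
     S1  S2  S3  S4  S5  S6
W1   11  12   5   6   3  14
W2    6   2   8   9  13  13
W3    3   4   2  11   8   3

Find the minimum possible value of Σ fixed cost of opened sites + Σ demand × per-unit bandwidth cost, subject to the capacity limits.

495

Open {W1, W2, W3}; cheapest assignment that respects the capacities:
  W1 (cap 21, load 18): S4, S5 — cost 7×6 + 11×3 = 75
  W2 (cap 15, load 11): S2 — cost 11×2 = 22
  W3 (cap 27, load 23): S1, S3, S6 — cost 11×3 + 9×2 + 3×3 = 60
  Shipping 157, fixed 338 → total 495.
  Any other capacity-feasible assignment to {W1, W2, W3} ships for at least 157.
Total demand is 52 and no other set of sites has combined capacity ≥ 52, so {W1, W2, W3} is the only feasible choice of open sites. Minimum: 495.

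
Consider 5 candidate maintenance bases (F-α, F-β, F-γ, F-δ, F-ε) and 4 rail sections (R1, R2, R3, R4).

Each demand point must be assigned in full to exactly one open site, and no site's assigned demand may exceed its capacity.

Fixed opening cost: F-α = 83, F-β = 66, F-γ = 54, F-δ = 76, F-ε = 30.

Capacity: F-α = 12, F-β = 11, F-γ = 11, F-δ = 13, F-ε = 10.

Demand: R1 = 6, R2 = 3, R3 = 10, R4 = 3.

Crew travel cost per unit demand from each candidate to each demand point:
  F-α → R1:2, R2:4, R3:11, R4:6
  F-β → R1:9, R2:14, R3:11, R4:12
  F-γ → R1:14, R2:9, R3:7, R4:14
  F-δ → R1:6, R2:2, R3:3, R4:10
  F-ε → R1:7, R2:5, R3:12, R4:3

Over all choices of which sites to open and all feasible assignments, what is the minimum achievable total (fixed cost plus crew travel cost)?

Open {F-δ, F-ε}; cheapest assignment that respects the capacities:
  F-δ (cap 13, load 13): R2, R3 — cost 3×2 + 10×3 = 36
  F-ε (cap 10, load 9): R1, R4 — cost 6×7 + 3×3 = 51
  Shipping 87, fixed 106 → total 193.
  Any other capacity-feasible assignment to {F-δ, F-ε} ships for at least 87.
Compare {F-α, F-δ}: its best feasible assignment gives total 225.
Compare {F-α, F-δ, F-ε}: its best feasible assignment gives total 246.
Every other set of open sites that can feasibly serve all demand totals ≥ 225 even under its best assignment. Minimum: 193.

193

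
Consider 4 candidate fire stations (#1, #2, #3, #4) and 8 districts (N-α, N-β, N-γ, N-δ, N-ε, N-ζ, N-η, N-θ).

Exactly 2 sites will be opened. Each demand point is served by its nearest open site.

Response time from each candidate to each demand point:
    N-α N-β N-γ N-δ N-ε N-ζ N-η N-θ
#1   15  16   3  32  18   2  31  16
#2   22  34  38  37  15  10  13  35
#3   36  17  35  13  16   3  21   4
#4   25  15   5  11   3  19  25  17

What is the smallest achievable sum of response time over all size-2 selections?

Open {#3, #4}.
  N-α→#4 25, N-β→#4 15, N-γ→#4 5, N-δ→#4 11, N-ε→#4 3, N-ζ→#3 3, N-η→#3 21, N-θ→#3 4  ⇒ total 87.
Compare {#1, #3}: total 90.
Compare {#1, #4}: total 90.
No size-2 selection does better; minimum is 87.

87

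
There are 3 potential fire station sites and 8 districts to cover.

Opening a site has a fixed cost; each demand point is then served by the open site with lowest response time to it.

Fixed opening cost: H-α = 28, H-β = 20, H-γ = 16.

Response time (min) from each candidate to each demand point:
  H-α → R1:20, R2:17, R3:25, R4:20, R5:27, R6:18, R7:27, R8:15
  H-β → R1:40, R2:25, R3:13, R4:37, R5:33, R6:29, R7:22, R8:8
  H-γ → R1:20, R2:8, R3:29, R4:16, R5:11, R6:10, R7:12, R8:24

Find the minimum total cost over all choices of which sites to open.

134

Open {H-β, H-γ}: assign each demand point to its cheapest open site.
  R1→H-γ 20, R2→H-γ 8, R3→H-β 13, R4→H-γ 16, R5→H-γ 11, R6→H-γ 10, R7→H-γ 12, R8→H-β 8
  response time 98, fixed 36 → total 134.
Compare {H-γ}: response time 130 + fixed 16 = 146.
Compare {H-α, H-γ}: response time 117 + fixed 44 = 161.
Compare {H-α, H-β, H-γ}: response time 98 + fixed 64 = 162.
All other subsets cost ≥ 146. Minimum total cost: 134.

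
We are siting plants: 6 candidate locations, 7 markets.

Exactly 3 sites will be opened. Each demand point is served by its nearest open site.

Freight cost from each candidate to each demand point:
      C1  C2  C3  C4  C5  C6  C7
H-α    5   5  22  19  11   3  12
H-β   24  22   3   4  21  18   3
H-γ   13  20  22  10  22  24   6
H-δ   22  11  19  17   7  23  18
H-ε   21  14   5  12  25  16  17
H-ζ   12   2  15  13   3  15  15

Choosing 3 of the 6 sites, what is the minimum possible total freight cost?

Open {H-α, H-β, H-ζ}.
  C1→H-α 5, C2→H-ζ 2, C3→H-β 3, C4→H-β 4, C5→H-ζ 3, C6→H-α 3, C7→H-β 3  ⇒ total 23.
Compare {H-α, H-β, H-δ}: total 30.
Compare {H-α, H-β, H-γ}: total 34.
No size-3 selection does better; minimum is 23.

23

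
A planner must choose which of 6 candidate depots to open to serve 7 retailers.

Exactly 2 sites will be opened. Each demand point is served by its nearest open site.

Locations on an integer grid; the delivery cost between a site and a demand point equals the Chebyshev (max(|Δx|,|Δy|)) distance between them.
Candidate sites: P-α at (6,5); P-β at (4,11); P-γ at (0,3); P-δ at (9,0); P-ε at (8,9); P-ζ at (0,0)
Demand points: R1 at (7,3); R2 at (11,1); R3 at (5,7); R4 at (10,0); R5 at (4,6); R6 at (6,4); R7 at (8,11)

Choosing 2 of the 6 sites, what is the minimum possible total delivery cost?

16

Open {P-α, P-δ}.
  R1→P-α 2, R2→P-δ 2, R3→P-α 2, R4→P-δ 1, R5→P-α 2, R6→P-α 1, R7→P-α 6  ⇒ total 16.
Compare {P-α, P-ε}: total 19.
Compare {P-δ, P-ε}: total 19.
No size-2 selection does better; minimum is 16.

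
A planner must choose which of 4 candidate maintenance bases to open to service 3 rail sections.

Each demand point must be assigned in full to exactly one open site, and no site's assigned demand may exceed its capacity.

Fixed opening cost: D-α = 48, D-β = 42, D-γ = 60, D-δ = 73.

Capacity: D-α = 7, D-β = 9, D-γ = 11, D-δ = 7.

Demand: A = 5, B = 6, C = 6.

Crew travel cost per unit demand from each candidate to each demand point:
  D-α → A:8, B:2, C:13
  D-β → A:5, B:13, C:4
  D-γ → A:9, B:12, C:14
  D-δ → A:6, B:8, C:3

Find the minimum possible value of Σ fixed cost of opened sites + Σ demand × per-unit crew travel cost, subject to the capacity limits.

Open {D-α, D-β, D-δ}; cheapest assignment that respects the capacities:
  D-α (cap 7, load 6): B — cost 6×2 = 12
  D-β (cap 9, load 5): A — cost 5×5 = 25
  D-δ (cap 7, load 6): C — cost 6×3 = 18
  Shipping 55, fixed 163 → total 218.
  Any other capacity-feasible assignment to {D-α, D-β, D-δ} ships for at least 55.
Compare {D-α, D-β, D-γ}: its best feasible assignment gives total 231.
Compare {D-β, D-γ}: its best feasible assignment gives total 243.
Every other set of open sites that can feasibly serve all demand totals ≥ 231 even under its best assignment. Minimum: 218.

218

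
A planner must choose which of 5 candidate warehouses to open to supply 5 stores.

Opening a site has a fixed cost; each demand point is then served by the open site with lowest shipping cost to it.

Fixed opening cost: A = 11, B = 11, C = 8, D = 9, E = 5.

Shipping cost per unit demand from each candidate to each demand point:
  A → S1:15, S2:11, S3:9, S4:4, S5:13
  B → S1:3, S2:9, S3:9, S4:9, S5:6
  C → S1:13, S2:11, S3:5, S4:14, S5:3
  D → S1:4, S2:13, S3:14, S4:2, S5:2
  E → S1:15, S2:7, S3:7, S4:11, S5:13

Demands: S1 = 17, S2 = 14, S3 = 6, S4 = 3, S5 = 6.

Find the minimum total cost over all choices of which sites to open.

230

Open {B, C, D, E}: assign each demand point to its cheapest open site.
  S1→B 17×3=51, S2→E 14×7=98, S3→C 6×5=30, S4→D 3×2=6, S5→D 6×2=12
  shipping cost 197, fixed 33 → total 230.
Compare {B, D, E}: shipping cost 209 + fixed 25 = 234.
Compare {C, D, E}: shipping cost 214 + fixed 22 = 236.
Compare {D, E}: shipping cost 226 + fixed 14 = 240.
All other subsets cost ≥ 234. Minimum total cost: 230.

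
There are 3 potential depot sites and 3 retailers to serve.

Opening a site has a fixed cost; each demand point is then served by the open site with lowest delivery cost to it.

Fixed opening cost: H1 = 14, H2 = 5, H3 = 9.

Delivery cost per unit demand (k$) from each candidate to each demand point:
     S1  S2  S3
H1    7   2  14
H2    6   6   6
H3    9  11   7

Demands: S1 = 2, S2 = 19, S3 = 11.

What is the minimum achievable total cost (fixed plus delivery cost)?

Open {H1, H2}: assign each demand point to its cheapest open site.
  S1→H2 2×6=12, S2→H1 19×2=38, S3→H2 11×6=66
  delivery cost 116, fixed 19 → total 135.
Compare {H1, H2, H3}: delivery cost 116 + fixed 28 = 144.
Compare {H1, H3}: delivery cost 129 + fixed 23 = 152.
Compare {H2}: delivery cost 192 + fixed 5 = 197.
All other subsets cost ≥ 144. Minimum total cost: 135.

135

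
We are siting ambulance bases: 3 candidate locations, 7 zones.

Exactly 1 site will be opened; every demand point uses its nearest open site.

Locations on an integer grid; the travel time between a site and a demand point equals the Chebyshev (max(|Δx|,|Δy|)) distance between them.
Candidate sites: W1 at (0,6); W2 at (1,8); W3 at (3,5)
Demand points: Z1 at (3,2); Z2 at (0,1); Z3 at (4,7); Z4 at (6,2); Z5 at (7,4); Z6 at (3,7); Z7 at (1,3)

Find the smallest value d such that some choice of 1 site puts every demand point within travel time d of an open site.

Open {W3}.
  Farthest demand point is Z2 at travel time 4 (to W3); all others are ≤ 4.
With {W1} the worst case is 7.
With {W2} the worst case is 7.
No size-1 selection achieves below 4.

4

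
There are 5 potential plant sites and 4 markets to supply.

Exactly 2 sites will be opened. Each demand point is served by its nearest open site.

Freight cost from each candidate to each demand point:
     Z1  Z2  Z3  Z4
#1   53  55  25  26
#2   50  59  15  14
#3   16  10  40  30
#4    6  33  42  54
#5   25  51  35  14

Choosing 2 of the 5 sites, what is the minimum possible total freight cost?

Open {#2, #3}.
  Z1→#3 16, Z2→#3 10, Z3→#2 15, Z4→#2 14  ⇒ total 55.
Compare {#2, #4}: total 68.
Compare {#3, #5}: total 75.
No size-2 selection does better; minimum is 55.

55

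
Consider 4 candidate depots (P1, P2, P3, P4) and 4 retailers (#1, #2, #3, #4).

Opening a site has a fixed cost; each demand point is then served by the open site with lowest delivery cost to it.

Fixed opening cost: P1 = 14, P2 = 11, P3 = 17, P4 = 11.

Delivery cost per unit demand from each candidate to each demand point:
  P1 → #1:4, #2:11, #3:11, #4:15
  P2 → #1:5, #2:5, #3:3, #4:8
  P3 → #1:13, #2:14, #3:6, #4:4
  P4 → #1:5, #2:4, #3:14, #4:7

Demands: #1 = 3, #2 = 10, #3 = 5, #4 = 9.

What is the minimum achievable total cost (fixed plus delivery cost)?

144

Open {P2, P3}: assign each demand point to its cheapest open site.
  #1→P2 3×5=15, #2→P2 10×5=50, #3→P2 5×3=15, #4→P3 9×4=36
  delivery cost 116, fixed 28 → total 144.
Compare {P2, P3, P4}: delivery cost 106 + fixed 39 = 145.
Compare {P3, P4}: delivery cost 121 + fixed 28 = 149.
Compare {P2, P4}: delivery cost 133 + fixed 22 = 155.
All other subsets cost ≥ 145. Minimum total cost: 144.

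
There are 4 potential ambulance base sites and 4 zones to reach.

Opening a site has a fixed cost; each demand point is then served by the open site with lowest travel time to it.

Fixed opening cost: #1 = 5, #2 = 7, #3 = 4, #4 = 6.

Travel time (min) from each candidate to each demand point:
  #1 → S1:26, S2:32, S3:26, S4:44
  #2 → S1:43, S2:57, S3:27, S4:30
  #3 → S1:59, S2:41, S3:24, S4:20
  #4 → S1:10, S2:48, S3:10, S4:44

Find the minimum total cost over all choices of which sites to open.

Open {#1, #3, #4}: assign each demand point to its cheapest open site.
  S1→#4 10, S2→#1 32, S3→#4 10, S4→#3 20
  travel time 72, fixed 15 → total 87.
Compare {#3, #4}: travel time 81 + fixed 10 = 91.
Compare {#1, #2, #3, #4}: travel time 72 + fixed 22 = 94.
Compare {#2, #3, #4}: travel time 81 + fixed 17 = 98.
All other subsets cost ≥ 91. Minimum total cost: 87.

87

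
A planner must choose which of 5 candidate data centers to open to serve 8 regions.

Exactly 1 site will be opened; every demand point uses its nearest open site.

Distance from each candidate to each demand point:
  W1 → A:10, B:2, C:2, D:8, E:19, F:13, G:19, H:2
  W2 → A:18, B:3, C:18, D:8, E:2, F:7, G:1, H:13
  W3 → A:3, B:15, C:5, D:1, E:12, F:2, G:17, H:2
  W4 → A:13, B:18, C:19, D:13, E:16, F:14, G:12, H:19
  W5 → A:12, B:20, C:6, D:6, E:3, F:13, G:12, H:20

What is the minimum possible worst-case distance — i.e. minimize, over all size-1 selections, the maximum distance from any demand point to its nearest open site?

Open {W3}.
  Farthest demand point is G at distance 17 (to W3); all others are ≤ 17.
With {W2} the worst case is 18.
With {W1} the worst case is 19.
No size-1 selection achieves below 17.

17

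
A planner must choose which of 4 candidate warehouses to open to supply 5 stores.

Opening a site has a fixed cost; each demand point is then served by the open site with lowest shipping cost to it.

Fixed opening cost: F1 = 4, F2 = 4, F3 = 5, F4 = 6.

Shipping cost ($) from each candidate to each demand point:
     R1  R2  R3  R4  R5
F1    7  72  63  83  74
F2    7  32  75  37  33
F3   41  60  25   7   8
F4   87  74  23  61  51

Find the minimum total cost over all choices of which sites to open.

Open {F2, F3}: assign each demand point to its cheapest open site.
  R1→F2 7, R2→F2 32, R3→F3 25, R4→F3 7, R5→F3 8
  shipping cost 79, fixed 9 → total 88.
Compare {F1, F2, F3}: shipping cost 79 + fixed 13 = 92.
Compare {F2, F3, F4}: shipping cost 77 + fixed 15 = 92.
Compare {F1, F2, F3, F4}: shipping cost 77 + fixed 19 = 96.
All other subsets cost ≥ 92. Minimum total cost: 88.

88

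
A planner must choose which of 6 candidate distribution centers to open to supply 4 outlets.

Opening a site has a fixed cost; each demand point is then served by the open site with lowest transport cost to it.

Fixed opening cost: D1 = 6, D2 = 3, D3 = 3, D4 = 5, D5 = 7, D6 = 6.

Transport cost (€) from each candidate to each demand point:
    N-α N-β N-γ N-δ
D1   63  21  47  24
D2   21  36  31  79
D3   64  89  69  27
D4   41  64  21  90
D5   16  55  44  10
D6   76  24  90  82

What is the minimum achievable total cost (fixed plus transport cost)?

86

Open {D1, D4, D5}: assign each demand point to its cheapest open site.
  N-α→D5 16, N-β→D1 21, N-γ→D4 21, N-δ→D5 10
  transport cost 68, fixed 18 → total 86.
Compare {D4, D5, D6}: transport cost 71 + fixed 18 = 89.
Compare {D1, D2, D4, D5}: transport cost 68 + fixed 21 = 89.
Compare {D1, D3, D4, D5}: transport cost 68 + fixed 21 = 89.
All other subsets cost ≥ 89. Minimum total cost: 86.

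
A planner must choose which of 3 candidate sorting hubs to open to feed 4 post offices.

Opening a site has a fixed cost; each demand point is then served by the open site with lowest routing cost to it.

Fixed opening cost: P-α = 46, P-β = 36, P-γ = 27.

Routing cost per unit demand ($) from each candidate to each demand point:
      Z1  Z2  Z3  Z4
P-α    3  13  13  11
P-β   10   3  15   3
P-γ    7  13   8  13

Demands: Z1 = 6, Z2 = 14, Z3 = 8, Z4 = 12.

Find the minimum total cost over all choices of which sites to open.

247

Open {P-β, P-γ}: assign each demand point to its cheapest open site.
  Z1→P-γ 6×7=42, Z2→P-β 14×3=42, Z3→P-γ 8×8=64, Z4→P-β 12×3=36
  routing cost 184, fixed 63 → total 247.
Compare {P-α, P-β, P-γ}: routing cost 160 + fixed 109 = 269.
Compare {P-α, P-β}: routing cost 200 + fixed 82 = 282.
Compare {P-β}: routing cost 258 + fixed 36 = 294.
All other subsets cost ≥ 269. Minimum total cost: 247.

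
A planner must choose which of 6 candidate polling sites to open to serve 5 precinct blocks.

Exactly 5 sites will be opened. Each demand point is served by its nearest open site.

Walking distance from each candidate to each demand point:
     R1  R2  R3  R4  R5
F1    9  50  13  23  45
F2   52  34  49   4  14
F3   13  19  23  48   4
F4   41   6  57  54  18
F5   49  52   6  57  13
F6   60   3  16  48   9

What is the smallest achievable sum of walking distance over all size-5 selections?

Open {F1, F2, F3, F5, F6}.
  R1→F1 9, R2→F6 3, R3→F5 6, R4→F2 4, R5→F3 4  ⇒ total 26.
Compare {F1, F2, F3, F4, F5}: total 29.
Compare {F2, F3, F4, F5, F6}: total 30.
No size-5 selection does better; minimum is 26.

26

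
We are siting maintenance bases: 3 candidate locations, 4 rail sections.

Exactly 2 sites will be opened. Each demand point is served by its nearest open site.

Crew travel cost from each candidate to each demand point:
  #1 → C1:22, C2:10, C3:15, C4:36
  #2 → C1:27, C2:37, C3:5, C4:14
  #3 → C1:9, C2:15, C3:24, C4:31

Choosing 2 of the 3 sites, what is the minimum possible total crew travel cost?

43

Open {#2, #3}.
  C1→#3 9, C2→#3 15, C3→#2 5, C4→#2 14  ⇒ total 43.
Compare {#1, #2}: total 51.
Compare {#1, #3}: total 65.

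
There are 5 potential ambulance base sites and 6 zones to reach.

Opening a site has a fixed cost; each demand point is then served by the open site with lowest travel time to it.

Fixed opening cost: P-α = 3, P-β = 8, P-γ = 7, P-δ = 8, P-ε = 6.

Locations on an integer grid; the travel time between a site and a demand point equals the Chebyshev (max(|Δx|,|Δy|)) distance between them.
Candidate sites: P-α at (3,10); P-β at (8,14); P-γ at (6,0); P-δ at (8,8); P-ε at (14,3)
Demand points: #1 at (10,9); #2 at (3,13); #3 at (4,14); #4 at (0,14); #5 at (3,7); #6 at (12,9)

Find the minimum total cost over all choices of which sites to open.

Open {P-α, P-δ}: assign each demand point to its cheapest open site.
  #1→P-δ 2, #2→P-α 3, #3→P-α 4, #4→P-α 4, #5→P-α 3, #6→P-δ 4
  travel time 20, fixed 11 → total 31.
Compare {P-α}: travel time 30 + fixed 3 = 33.
Compare {P-α, P-β}: travel time 24 + fixed 11 = 35.
Compare {P-α, P-ε}: travel time 26 + fixed 9 = 35.
All other subsets cost ≥ 33. Minimum total cost: 31.

31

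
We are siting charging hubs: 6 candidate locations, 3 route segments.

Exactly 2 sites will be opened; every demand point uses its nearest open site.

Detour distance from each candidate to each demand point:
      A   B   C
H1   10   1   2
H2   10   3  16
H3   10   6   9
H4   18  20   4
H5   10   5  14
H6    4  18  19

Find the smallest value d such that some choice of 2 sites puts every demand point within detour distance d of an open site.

4

Open {H1, H6}.
  Farthest demand point is A at detour distance 4 (to H6); all others are ≤ 4.
With {H3, H6} the worst case is 9.
With {H1, H2} the worst case is 10.
No size-2 selection achieves below 4.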